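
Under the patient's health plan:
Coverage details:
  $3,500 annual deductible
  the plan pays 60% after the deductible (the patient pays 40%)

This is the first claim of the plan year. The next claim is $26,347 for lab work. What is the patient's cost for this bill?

$12,638.80

Deductible not yet touched, so the first $3,500 of the bill goes to the deductible.
That leaves $26,347 − $3,500 = $22,847 for coinsurance.
40% of $22,847 = $9,138.80 falls to the patient.
That puts the patient's cost at $3,500 + $9,138.80 = $12,638.80.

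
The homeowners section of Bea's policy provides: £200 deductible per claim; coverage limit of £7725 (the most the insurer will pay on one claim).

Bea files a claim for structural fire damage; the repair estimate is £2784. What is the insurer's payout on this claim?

Less the £200 deductible: £2784 − £200 = £2584.
£2584 is within the £7725 limit, so the insurer pays £2584.

£2584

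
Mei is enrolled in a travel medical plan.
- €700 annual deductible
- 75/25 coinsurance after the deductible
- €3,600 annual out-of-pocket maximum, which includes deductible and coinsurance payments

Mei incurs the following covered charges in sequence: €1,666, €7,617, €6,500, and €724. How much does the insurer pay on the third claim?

€5,745.75

Claim 1 (€1,666): €700 to deductible, leaving €966; traveler's 25% is €241.50. Traveler owes €941.50 (running OOP €941.50). Insurer: €1,666 − €941.50 = €724.50.
Claim 2 (€7,617): 25% coinsurance on €7,617 = €1,904.25. Cost to traveler: €1,904.25. OOP to date €2,845.75. Insurer: €7,617 − €1,904.25 = €5,712.75.
Claim 3 (€6,500): deductible already satisfied, so traveler's share is 25% × €6,500 = €1,625. OOP would hit €4,470.75 > €3,600, so the cap limits the traveler to €3,600 − €2,845.75 = €754.25. Plan pays €6,500 − €754.25 = €5,745.75.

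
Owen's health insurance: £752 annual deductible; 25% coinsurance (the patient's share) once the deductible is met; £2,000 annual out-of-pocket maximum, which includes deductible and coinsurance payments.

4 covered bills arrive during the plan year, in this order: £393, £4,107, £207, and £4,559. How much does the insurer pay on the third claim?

Claim 1 (£393): all of it applies to the deductible. Cost to patient: £393. OOP to date £393. Insurer: £393 − £393 = £0.
Claim 2 (£4,107): £359 to deductible, leaving £3,748; patient's 25% is £937. Patient owes £1,296 (running OOP £1,689). Insurer: £4,107 − £1,296 = £2,811.
Claim 3 (£207): deductible already satisfied, so patient's share is 25% × £207 = £51.75. Patient owes £51.75 (running OOP £1,740.75). Insurer: £207 − £51.75 = £155.25.

£155.25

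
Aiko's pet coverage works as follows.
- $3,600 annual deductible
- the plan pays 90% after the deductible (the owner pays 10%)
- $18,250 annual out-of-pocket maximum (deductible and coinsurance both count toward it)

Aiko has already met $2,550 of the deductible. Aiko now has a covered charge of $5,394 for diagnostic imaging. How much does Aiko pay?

$1,484.40

Remaining deductible: $3,600 − $2,550 = $1,050.
The remaining $4,344 (= $5,394 − $1,050) moves to coinsurance.
Owner's 10% share of $4,344 is $434.40.
That puts the owner's cost at $1,050 + $434.40 = $1,484.40 before any cap.
Year-to-date out-of-pocket becomes $2,550 + $1,484.40 = $4,034.40, still under the $18,250 maximum, so no cap applies.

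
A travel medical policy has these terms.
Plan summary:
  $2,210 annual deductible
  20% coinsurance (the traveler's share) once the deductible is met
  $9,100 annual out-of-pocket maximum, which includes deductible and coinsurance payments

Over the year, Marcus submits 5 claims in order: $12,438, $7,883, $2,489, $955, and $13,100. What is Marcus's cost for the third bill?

$497.80

Claim 1 — $12,438: $2,210 to deductible, leaving $10,228; coinsurance $10,228 × 20% = $2,045.60. Traveler pays $4,255.60; OOP now $4,255.60.
Claim 2 — $7,883: 20% coinsurance on $7,883 = $1,576.60. Traveler owes $1,576.60 (running OOP $5,832.20).
Claim 3 — $2,489: 20% coinsurance on $2,489 = $497.80. Traveler owes $497.80 (running OOP $6,330).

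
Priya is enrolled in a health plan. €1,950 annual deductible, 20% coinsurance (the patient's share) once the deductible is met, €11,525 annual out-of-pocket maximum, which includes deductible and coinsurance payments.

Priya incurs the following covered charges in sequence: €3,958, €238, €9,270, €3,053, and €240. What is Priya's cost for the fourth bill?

Bill 1, €3,958: €1,950 finishes the deductible; €2,008 goes to coinsurance; 20% of €2,008 = €401.60. Cost to patient: €2,351.60. OOP to date €2,351.60.
Bill 2, €238: deductible already satisfied, so patient's share is 20% × €238 = €47.60. Cost to patient: €47.60. OOP to date €2,399.20.
Bill 3, €9,270: 20% coinsurance on €9,270 = €1,854. Cost to patient: €1,854. OOP to date €4,253.20.
Bill 4, €3,053: deductible already satisfied, so patient's share is 20% × €3,053 = €610.60. Patient pays €610.60; OOP now €4,863.80.

€610.60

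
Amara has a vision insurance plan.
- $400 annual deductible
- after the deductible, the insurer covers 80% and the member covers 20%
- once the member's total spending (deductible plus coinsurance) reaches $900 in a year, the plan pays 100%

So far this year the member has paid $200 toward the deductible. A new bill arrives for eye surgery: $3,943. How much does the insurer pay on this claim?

$3,243

Remaining deductible: $400 − $200 = $200.
The remaining $3,743 (= $3,943 − $200) moves to coinsurance.
Coinsurance: $3,743 × 20% = $748.60.
That puts the member's cost at $200 + $748.60 = $948.60 before any cap.
Adding $948.60 to the $200 already spent would give $1,148.60, which exceeds the $900 cap; the member pays just $900 − $200 = $700.
The insurer covers the remainder: $3,943 − $700 = $3,243.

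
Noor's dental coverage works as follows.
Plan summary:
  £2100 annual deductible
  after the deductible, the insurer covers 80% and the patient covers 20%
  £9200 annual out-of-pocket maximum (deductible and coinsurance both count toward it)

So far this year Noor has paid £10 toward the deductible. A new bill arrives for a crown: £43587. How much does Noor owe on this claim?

£9190

Deductible still to meet: £2100 − £10 = £2090.
The remaining £41497 (= £43587 − £2090) moves to coinsurance.
20% of £41497 = £8299.40 falls to the patient.
Patient responsibility before any cap: £2090 + £8299.40 = £10389.40.
Adding £10389.40 to the £10 already spent would give £10399.40, which exceeds the £9200 cap; the patient pays just £9200 − £10 = £9190.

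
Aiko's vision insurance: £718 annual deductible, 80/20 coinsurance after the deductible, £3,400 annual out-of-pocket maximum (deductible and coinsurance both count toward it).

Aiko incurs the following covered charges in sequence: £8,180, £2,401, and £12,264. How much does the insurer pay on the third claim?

£11,554.60

Claim 1 (£8,180): £718 to deductible, leaving £7,462; member's 20% is £1,492.40. Member owes £2,210.40 (running OOP £2,210.40). Insurer: £8,180 − £2,210.40 = £5,969.60.
Claim 2 (£2,401): deductible met; 20% of £2,401 = £480.20. Member pays £480.20; OOP now £2,690.60. Insurer: £2,401 − £480.20 = £1,920.80.
Claim 3 (£12,264): deductible already satisfied, so member's share is 20% × £12,264 = £2,452.80. That would push OOP to £5,143.40, over the £3,400 cap, so member pays £3,400 − £2,690.60 = £709.40. Insurer: £12,264 − £709.40 = £11,554.60.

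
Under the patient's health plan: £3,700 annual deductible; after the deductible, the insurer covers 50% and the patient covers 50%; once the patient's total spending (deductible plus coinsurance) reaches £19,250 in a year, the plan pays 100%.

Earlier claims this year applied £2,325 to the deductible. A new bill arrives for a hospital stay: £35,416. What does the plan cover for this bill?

Deductible still to meet: £3,700 − £2,325 = £1,375.
That leaves £35,416 − £1,375 = £34,041 for coinsurance.
50% of £34,041 = £17,020.50 falls to the patient.
That puts the patient's cost at £1,375 + £17,020.50 = £18,395.50 before any cap.
Year-to-date out-of-pocket would reach £2,325 + £18,395.50 = £20,720.50, above the £19,250 maximum, so the patient pays only £19,250 − £2,325 = £16,925.
Insurer pays the balance: £35,416 − £16,925 = £18,491.

£18,491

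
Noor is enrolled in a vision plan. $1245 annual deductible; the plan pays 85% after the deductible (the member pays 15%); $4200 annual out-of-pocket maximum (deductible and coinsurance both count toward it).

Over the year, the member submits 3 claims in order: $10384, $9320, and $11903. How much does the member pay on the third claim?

Claim 1 ($10384): $1245 to deductible, leaving $9139; coinsurance $9139 × 15% = $1370.85. Member owes $2615.85 (running OOP $2615.85).
Claim 2 ($9320): 15% coinsurance on $9320 = $1398. Member owes $1398 (running OOP $4013.85).
Claim 3 ($11903): deductible already satisfied, so member's share is 15% × $11903 = $1785.45. Adding that to $4013.85 gives $5799.30, past the $4200 cap; member pays only $4200 − $4013.85 = $186.15.

$186.15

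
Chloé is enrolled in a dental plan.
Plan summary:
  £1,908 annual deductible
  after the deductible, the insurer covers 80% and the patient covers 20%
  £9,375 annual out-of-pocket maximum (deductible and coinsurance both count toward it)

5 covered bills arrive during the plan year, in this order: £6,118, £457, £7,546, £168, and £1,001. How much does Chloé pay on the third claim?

Bill 1, £6,118: deductible takes £1,908, £4,210 remains; 20% of £4,210 = £842. Cost to patient: £2,750. OOP to date £2,750.
Bill 2, £457: deductible met; 20% of £457 = £91.40. Patient pays £91.40; OOP now £2,841.40.
Bill 3, £7,546: deductible met; 20% of £7,546 = £1,509.20. Cost to patient: £1,509.20. OOP to date £4,350.60.

£1,509.20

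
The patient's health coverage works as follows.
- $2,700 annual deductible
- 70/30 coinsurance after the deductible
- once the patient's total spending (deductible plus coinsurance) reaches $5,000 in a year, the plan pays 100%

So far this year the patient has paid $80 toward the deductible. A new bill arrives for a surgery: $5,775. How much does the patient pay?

$3,566.50

$80 of the $2,700 deductible is already met, leaving $2,620.
That leaves $5,775 − $2,620 = $3,155 for coinsurance.
Patient's 30% share of $3,155 is $946.50.
Patient responsibility before any cap: $2,620 + $946.50 = $3,566.50.
Year-to-date out-of-pocket becomes $80 + $3,566.50 = $3,646.50, still under the $5,000 maximum, so no cap applies.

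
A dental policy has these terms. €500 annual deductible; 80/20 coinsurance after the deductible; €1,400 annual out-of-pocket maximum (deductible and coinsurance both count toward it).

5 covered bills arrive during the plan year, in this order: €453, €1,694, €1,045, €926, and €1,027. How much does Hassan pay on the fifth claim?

Bill 1, €453: all of it applies to the deductible. Patient pays €453; OOP now €453.
Bill 2, €1,694: €47 to deductible, leaving €1,647; 20% of €1,647 = €329.40. Cost to patient: €376.40. OOP to date €829.40.
Bill 3, €1,045: deductible met; 20% of €1,045 = €209. Patient owes €209 (running OOP €1,038.40).
Bill 4, €926: 20% coinsurance on €926 = €185.20. Patient pays €185.20; OOP now €1,223.60.
Bill 5, €1,027: deductible already satisfied, so patient's share is 20% × €1,027 = €205.40. That would push OOP to €1,429, over the €1,400 cap, so patient pays €1,400 − €1,223.60 = €176.40.

€176.40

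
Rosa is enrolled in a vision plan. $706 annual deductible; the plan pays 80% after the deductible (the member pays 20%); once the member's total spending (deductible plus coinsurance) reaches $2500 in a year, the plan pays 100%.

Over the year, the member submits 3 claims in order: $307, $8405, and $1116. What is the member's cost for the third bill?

Claim 1 — $307: entire amount goes to the deductible. Cost to member: $307. OOP to date $307.
Claim 2 — $8405: deductible takes $399, $8006 remains; member's 20% is $1601.20. Member pays $2000.20; OOP now $2307.20.
Claim 3 — $1116: deductible already satisfied, so member's share is 20% × $1116 = $223.20. That would push OOP to $2530.40, over the $2500 cap, so member pays $2500 − $2307.20 = $192.80.

$192.80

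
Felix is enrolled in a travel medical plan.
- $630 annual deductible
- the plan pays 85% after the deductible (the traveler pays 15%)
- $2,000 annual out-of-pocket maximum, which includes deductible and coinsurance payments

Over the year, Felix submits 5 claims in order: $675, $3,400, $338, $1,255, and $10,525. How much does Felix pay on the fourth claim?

Bill 1, $675: $630 to deductible, leaving $45; coinsurance $45 × 15% = $6.75. Traveler owes $636.75 (running OOP $636.75).
Bill 2, $3,400: 15% coinsurance on $3,400 = $510. Traveler pays $510; OOP now $1,146.75.
Bill 3, $338: deductible already satisfied, so traveler's share is 15% × $338 = $50.70. Traveler owes $50.70 (running OOP $1,197.45).
Bill 4, $1,255: deductible already satisfied, so traveler's share is 15% × $1,255 = $188.25. Cost to traveler: $188.25. OOP to date $1,385.70.

$188.25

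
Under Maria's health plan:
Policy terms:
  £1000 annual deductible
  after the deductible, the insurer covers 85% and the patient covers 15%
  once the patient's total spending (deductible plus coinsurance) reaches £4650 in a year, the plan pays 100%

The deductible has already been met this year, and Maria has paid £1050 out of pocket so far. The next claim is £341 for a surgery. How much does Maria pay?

The deductible is already satisfied, so the full bill goes to coinsurance.
15% of £341 = £51.15 falls to the patient.
Total out-of-pocket so far would be £1050 + £51.15 = £1101.15, below the £4650 cap — no reduction.

£51.15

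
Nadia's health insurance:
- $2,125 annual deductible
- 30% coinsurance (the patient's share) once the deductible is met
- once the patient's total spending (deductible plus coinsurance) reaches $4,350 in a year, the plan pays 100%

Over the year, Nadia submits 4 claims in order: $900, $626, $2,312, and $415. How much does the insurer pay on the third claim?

#1 ($900): entire amount goes to the deductible. Patient pays $900; OOP now $900. Insurer: $900 − $900 = $0.
#2 ($626): all of it applies to the deductible. Cost to patient: $626. OOP to date $1,526. Insurer: $626 − $626 = $0.
#3 ($2,312): $599 finishes the deductible; $1,713 goes to coinsurance; coinsurance $1,713 × 30% = $513.90. Cost to patient: $1,112.90. OOP to date $2,638.90. Plan pays $2,312 − $1,112.90 = $1,199.10.

$1,199.10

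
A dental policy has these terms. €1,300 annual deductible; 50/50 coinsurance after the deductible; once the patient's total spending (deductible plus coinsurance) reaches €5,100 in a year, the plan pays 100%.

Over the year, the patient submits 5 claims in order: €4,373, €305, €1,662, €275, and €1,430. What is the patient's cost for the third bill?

€831

Bill 1, €4,373: €1,300 to deductible, leaving €3,073; 50% of €3,073 = €1,536.50. Patient pays €2,836.50; OOP now €2,836.50.
Bill 2, €305: deductible already satisfied, so patient's share is 50% × €305 = €152.50. Cost to patient: €152.50. OOP to date €2,989.
Bill 3, €1,662: deductible met; 50% of €1,662 = €831. Patient pays €831; OOP now €3,820.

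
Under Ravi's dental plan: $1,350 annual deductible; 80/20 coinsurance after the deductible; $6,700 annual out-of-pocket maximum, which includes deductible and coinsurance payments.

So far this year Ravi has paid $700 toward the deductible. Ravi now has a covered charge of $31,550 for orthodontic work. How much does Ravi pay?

$6,000

Deductible still to meet: $1,350 − $700 = $650.
The remaining $30,900 (= $31,550 − $650) moves to coinsurance.
Patient's 20% share of $30,900 is $6,180.
That puts the patient's cost at $650 + $6,180 = $6,830 before any cap.
Adding $6,830 to the $700 already spent would give $7,530, which exceeds the $6,700 cap; the patient pays just $6,700 − $700 = $6,000.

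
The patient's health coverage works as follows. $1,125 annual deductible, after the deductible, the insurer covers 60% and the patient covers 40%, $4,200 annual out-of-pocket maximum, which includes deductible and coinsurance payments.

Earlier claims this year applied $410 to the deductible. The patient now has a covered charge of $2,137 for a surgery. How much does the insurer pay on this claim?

Remaining deductible: $1,125 − $410 = $715.
The remaining $1,422 (= $2,137 − $715) moves to coinsurance.
Patient's 40% share of $1,422 is $568.80.
That puts the patient's cost at $715 + $568.80 = $1,283.80 before any cap.
Total out-of-pocket so far would be $410 + $1,283.80 = $1,693.80, below the $4,200 cap — no reduction.
The plan picks up $2,137 − $1,283.80 = $853.20.

$853.20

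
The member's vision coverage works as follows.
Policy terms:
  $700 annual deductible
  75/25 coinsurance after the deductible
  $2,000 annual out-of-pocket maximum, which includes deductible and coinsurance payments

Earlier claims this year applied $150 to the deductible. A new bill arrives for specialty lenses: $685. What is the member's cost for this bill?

$150 of the $700 deductible is already met, leaving $550.
After the $550 deductible portion, $685 − $550 = $135 is subject to coinsurance.
Coinsurance: $135 × 25% = $33.75.
Member responsibility before any cap: $550 + $33.75 = $583.75.
Total out-of-pocket so far would be $150 + $583.75 = $733.75, below the $2,000 cap — no reduction.

$583.75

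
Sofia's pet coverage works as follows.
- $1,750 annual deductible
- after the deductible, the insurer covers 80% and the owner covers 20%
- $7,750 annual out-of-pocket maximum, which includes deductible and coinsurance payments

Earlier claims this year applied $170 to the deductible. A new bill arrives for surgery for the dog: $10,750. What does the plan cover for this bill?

$7,336

Remaining deductible: $1,750 − $170 = $1,580.
That leaves $10,750 − $1,580 = $9,170 for coinsurance.
Coinsurance: $9,170 × 20% = $1,834.
Owner responsibility before any cap: $1,580 + $1,834 = $3,414.
Total out-of-pocket so far would be $170 + $3,414 = $3,584, below the $7,750 cap — no reduction.
The insurer covers the remainder: $10,750 − $3,414 = $7,336.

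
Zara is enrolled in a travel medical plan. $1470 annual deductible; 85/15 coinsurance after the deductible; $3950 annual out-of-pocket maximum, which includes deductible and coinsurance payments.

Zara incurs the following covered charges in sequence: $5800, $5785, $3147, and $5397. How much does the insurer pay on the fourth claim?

Claim 1 ($5800): $1470 finishes the deductible; $4330 goes to coinsurance; 15% of $4330 = $649.50. Traveler pays $2119.50; OOP now $2119.50. Plan pays $5800 − $2119.50 = $3680.50.
Claim 2 ($5785): deductible met; 15% of $5785 = $867.75. Traveler owes $867.75 (running OOP $2987.25). Plan pays $5785 − $867.75 = $4917.25.
Claim 3 ($3147): deductible already satisfied, so traveler's share is 15% × $3147 = $472.05. Traveler pays $472.05; OOP now $3459.30. Insurer: $3147 − $472.05 = $2674.95.
Claim 4 ($5397): deductible already satisfied, so traveler's share is 15% × $5397 = $809.55. That would push OOP to $4268.85, over the $3950 cap, so traveler pays $3950 − $3459.30 = $490.70. Plan pays $5397 − $490.70 = $4906.30.

$4906.30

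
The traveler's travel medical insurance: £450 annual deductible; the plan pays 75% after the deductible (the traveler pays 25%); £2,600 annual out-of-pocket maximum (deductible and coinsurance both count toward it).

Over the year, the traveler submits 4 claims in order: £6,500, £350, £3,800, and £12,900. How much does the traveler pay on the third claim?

Claim 1 — £6,500: deductible takes £450, £6,050 remains; coinsurance £6,050 × 25% = £1,512.50. Traveler owes £1,962.50 (running OOP £1,962.50).
Claim 2 — £350: deductible met; 25% of £350 = £87.50. Traveler owes £87.50 (running OOP £2,050).
Claim 3 — £3,800: deductible already satisfied, so traveler's share is 25% × £3,800 = £950. That would push OOP to £3,000, over the £2,600 cap, so traveler pays £2,600 − £2,050 = £550.

£550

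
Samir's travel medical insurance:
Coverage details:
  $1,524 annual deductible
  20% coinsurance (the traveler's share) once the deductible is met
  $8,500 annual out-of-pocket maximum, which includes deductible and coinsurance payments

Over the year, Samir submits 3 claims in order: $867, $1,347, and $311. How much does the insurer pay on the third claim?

$248.80

Claim 1 ($867): fully absorbed by the deductible. Cost to traveler: $867. OOP to date $867. Insurer: $867 − $867 = $0.
Claim 2 ($1,347): deductible takes $657, $690 remains; traveler's 20% is $138. Traveler owes $795 (running OOP $1,662). Insurer: $1,347 − $795 = $552.
Claim 3 ($311): deductible met; 20% of $311 = $62.20. Traveler pays $62.20; OOP now $1,724.20. Insurer: $311 − $62.20 = $248.80.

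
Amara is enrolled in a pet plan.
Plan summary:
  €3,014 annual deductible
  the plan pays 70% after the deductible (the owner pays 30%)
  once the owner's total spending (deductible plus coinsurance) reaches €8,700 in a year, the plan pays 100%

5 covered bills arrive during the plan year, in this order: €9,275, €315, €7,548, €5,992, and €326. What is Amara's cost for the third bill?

€2,264.40

Claim 1 — €9,275: €3,014 to deductible, leaving €6,261; coinsurance €6,261 × 30% = €1,878.30. Owner pays €4,892.30; OOP now €4,892.30.
Claim 2 — €315: deductible already satisfied, so owner's share is 30% × €315 = €94.50. Cost to owner: €94.50. OOP to date €4,986.80.
Claim 3 — €7,548: deductible met; 30% of €7,548 = €2,264.40. Cost to owner: €2,264.40. OOP to date €7,251.20.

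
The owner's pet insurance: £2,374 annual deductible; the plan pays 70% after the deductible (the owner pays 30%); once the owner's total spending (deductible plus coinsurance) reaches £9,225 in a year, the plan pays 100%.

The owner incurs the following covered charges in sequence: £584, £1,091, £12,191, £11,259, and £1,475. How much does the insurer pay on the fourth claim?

£7,881.30

#1 (£584): entire amount goes to the deductible. Owner pays £584; OOP now £584. Insurer: £584 − £584 = £0.
#2 (£1,091): all of it applies to the deductible. Owner owes £1,091 (running OOP £1,675). Insurer: £1,091 − £1,091 = £0.
#3 (£12,191): £699 to deductible, leaving £11,492; coinsurance £11,492 × 30% = £3,447.60. Cost to owner: £4,146.60. OOP to date £5,821.60. Plan pays £12,191 − £4,146.60 = £8,044.40.
#4 (£11,259): 30% coinsurance on £11,259 = £3,377.70. Owner pays £3,377.70; OOP now £9,199.30. Plan pays £11,259 − £3,377.70 = £7,881.30.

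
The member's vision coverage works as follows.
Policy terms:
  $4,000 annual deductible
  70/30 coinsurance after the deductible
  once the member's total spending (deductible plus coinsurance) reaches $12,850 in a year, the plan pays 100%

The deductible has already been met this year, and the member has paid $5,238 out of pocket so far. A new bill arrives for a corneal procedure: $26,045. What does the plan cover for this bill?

$18,433

The deductible is already satisfied, so the full bill goes to coinsurance.
Coinsurance: $26,045 × 30% = $7,813.50.
That would bring total out-of-pocket to $13,051.50, past the $12,850 cap. The member is capped at $12,850 − $5,238 = $7,612 on this claim.
Insurer pays the balance: $26,045 − $7,612 = $18,433.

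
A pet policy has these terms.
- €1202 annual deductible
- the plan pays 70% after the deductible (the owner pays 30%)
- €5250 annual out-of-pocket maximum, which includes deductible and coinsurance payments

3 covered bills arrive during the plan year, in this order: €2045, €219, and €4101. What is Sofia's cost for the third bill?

€1230.30

Claim 1 — €2045: €1202 finishes the deductible; €843 goes to coinsurance; 30% of €843 = €252.90. Owner pays €1454.90; OOP now €1454.90.
Claim 2 — €219: deductible met; 30% of €219 = €65.70. Owner pays €65.70; OOP now €1520.60.
Claim 3 — €4101: deductible met; 30% of €4101 = €1230.30. Cost to owner: €1230.30. OOP to date €2750.90.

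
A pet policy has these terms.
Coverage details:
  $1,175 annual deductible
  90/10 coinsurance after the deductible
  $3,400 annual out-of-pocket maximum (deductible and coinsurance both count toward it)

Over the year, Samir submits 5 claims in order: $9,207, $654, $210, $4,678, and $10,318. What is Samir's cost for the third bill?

$21

Claim 1 — $9,207: $1,175 to deductible, leaving $8,032; coinsurance $8,032 × 10% = $803.20. Owner pays $1,978.20; OOP now $1,978.20.
Claim 2 — $654: deductible met; 10% of $654 = $65.40. Cost to owner: $65.40. OOP to date $2,043.60.
Claim 3 — $210: deductible met; 10% of $210 = $21. Owner pays $21; OOP now $2,064.60.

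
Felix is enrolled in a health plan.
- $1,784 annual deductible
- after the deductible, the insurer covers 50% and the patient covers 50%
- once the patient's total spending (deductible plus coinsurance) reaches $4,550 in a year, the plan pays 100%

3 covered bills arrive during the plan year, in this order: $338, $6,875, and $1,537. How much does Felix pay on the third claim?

Claim 1 ($338): entire amount goes to the deductible. Patient owes $338 (running OOP $338).
Claim 2 ($6,875): deductible takes $1,446, $5,429 remains; coinsurance $5,429 × 50% = $2,714.50. Cost to patient: $4,160.50. OOP to date $4,498.50.
Claim 3 ($1,537): deductible already satisfied, so patient's share is 50% × $1,537 = $768.50. Adding that to $4,498.50 gives $5,267, past the $4,550 cap; patient pays only $4,550 − $4,498.50 = $51.50.

$51.50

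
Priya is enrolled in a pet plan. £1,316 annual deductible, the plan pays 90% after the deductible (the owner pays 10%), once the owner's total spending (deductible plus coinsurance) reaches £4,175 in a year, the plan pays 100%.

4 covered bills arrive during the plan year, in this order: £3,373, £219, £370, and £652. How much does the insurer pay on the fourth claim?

Claim 1 — £3,373: £1,316 to deductible, leaving £2,057; 10% of £2,057 = £205.70. Owner pays £1,521.70; OOP now £1,521.70. Insurer: £3,373 − £1,521.70 = £1,851.30.
Claim 2 — £219: deductible met; 10% of £219 = £21.90. Cost to owner: £21.90. OOP to date £1,543.60. Insurer: £219 − £21.90 = £197.10.
Claim 3 — £370: 10% coinsurance on £370 = £37. Owner pays £37; OOP now £1,580.60. Plan pays £370 − £37 = £333.
Claim 4 — £652: 10% coinsurance on £652 = £65.20. Owner owes £65.20 (running OOP £1,645.80). Insurer: £652 − £65.20 = £586.80.

£586.80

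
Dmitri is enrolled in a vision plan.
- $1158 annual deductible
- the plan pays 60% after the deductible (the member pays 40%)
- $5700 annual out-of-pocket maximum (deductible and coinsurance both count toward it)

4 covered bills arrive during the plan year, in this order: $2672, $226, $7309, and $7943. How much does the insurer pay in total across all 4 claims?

Claim 1 ($2672): $1158 finishes the deductible; $1514 goes to coinsurance; 40% of $1514 = $605.60. Member owes $1763.60 (running OOP $1763.60). Insurer: $2672 − $1763.60 = $908.40.
Claim 2 ($226): 40% coinsurance on $226 = $90.40. Member owes $90.40 (running OOP $1854). Insurer: $226 − $90.40 = $135.60.
Claim 3 ($7309): deductible already satisfied, so member's share is 40% × $7309 = $2923.60. Member pays $2923.60; OOP now $4777.60. Plan pays $7309 − $2923.60 = $4385.40.
Claim 4 ($7943): deductible met; 40% of $7943 = $3177.20. Adding that to $4777.60 gives $7954.80, past the $5700 cap; member pays only $5700 − $4777.60 = $922.40. Insurer: $7943 − $922.40 = $7020.60.
Insurer total: $908.40 + $135.60 + $4385.40 + $7020.60 = $12450.

$12450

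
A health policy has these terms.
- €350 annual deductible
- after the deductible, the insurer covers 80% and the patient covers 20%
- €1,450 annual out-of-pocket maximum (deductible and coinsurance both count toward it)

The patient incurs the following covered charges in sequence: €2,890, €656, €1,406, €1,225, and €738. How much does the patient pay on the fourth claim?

Claim 1 (€2,890): €350 finishes the deductible; €2,540 goes to coinsurance; coinsurance €2,540 × 20% = €508. Patient pays €858; OOP now €858.
Claim 2 (€656): deductible met; 20% of €656 = €131.20. Patient pays €131.20; OOP now €989.20.
Claim 3 (€1,406): deductible already satisfied, so patient's share is 20% × €1,406 = €281.20. Patient pays €281.20; OOP now €1,270.40.
Claim 4 (€1,225): 20% coinsurance on €1,225 = €245. That would push OOP to €1,515.40, over the €1,450 cap, so patient pays €1,450 − €1,270.40 = €179.60.

€179.60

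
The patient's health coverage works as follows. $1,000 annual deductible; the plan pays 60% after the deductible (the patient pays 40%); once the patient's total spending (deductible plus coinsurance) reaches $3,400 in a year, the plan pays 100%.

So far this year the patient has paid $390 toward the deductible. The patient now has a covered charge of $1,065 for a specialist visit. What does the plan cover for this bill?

Deductible still to meet: $1,000 − $390 = $610.
That leaves $1,065 − $610 = $455 for coinsurance.
Coinsurance: $455 × 40% = $182.
So the patient owes $610 + $182 = $792 before any cap.
Cumulative spending $390 + $792 = $1,182 stays under the $3,400 maximum.
The insurer covers the remainder: $1,065 − $792 = $273.

$273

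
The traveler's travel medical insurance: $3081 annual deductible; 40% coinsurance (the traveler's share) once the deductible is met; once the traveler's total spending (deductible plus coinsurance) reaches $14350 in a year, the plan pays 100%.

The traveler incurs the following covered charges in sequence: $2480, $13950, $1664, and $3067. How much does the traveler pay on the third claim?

Claim 1 ($2480): fully absorbed by the deductible. Cost to traveler: $2480. OOP to date $2480.
Claim 2 ($13950): deductible takes $601, $13349 remains; 40% of $13349 = $5339.60. Traveler pays $5940.60; OOP now $8420.60.
Claim 3 ($1664): deductible already satisfied, so traveler's share is 40% × $1664 = $665.60. Traveler owes $665.60 (running OOP $9086.20).

$665.60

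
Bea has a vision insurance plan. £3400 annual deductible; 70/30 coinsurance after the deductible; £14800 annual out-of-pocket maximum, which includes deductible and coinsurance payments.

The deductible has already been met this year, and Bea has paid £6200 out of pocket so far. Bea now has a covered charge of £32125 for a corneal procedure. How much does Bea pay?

£8600

With the deductible met, the entire £32125 is subject to coinsurance.
Coinsurance: £32125 × 30% = £9637.50.
Adding £9637.50 to the £6200 already spent would give £15837.50, which exceeds the £14800 cap; the member pays just £14800 − £6200 = £8600.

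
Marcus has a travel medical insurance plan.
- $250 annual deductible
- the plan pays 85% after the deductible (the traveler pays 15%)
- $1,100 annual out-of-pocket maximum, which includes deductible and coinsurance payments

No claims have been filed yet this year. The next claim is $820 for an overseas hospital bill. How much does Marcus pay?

$335.50

Deductible not yet touched, so the first $250 of the bill goes to the deductible.
That leaves $820 − $250 = $570 for coinsurance.
Traveler's 15% share of $570 is $85.50.
So the traveler owes $250 + $85.50 = $335.50 before any cap.
Year-to-date out-of-pocket becomes $0 + $335.50 = $335.50, still under the $1,100 maximum, so no cap applies.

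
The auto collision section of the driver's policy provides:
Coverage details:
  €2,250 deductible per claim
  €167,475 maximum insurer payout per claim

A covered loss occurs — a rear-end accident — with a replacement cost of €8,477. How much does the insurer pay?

€6,227

Subtract the deductible: €8,477 − €2,250 = €6,227.
€6,227 is within the €167,475 limit, so the insurer pays €6,227.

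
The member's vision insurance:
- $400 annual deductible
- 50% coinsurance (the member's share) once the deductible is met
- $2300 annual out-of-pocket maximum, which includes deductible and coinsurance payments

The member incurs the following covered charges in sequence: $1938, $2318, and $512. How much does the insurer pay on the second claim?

$1187

#1 ($1938): $400 to deductible, leaving $1538; member's 50% is $769. Member owes $1169 (running OOP $1169). Insurer: $1938 − $1169 = $769.
#2 ($2318): deductible already satisfied, so member's share is 50% × $2318 = $1159. That would push OOP to $2328, over the $2300 cap, so member pays $2300 − $1169 = $1131. Insurer: $2318 − $1131 = $1187.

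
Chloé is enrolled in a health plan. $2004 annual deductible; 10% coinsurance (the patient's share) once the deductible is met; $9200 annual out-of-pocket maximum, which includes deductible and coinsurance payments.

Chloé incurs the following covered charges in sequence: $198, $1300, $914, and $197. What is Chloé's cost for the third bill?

Claim 1 — $198: entire amount goes to the deductible. Cost to patient: $198. OOP to date $198.
Claim 2 — $1300: all of it applies to the deductible. Cost to patient: $1300. OOP to date $1498.
Claim 3 — $914: $506 to deductible, leaving $408; 10% of $408 = $40.80. Patient owes $546.80 (running OOP $2044.80).

$546.80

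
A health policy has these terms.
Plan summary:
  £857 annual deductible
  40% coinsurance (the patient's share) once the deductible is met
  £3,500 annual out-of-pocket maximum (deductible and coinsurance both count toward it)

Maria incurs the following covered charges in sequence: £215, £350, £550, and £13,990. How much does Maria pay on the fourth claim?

Bill 1, £215: entire amount goes to the deductible. Cost to patient: £215. OOP to date £215.
Bill 2, £350: all of it applies to the deductible. Cost to patient: £350. OOP to date £565.
Bill 3, £550: £292 finishes the deductible; £258 goes to coinsurance; coinsurance £258 × 40% = £103.20. Cost to patient: £395.20. OOP to date £960.20.
Bill 4, £13,990: deductible already satisfied, so patient's share is 40% × £13,990 = £5,596. Adding that to £960.20 gives £6,556.20, past the £3,500 cap; patient pays only £3,500 − £960.20 = £2,539.80.

£2,539.80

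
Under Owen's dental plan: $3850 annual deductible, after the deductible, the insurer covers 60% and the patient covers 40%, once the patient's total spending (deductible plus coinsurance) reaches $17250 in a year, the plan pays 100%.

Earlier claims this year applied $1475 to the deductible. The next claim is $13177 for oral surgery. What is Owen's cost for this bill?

$6695.80

Remaining deductible: $3850 − $1475 = $2375.
After the $2375 deductible portion, $13177 − $2375 = $10802 is subject to coinsurance.
40% of $10802 = $4320.80 falls to the patient.
That puts the patient's cost at $2375 + $4320.80 = $6695.80 before any cap.
Cumulative spending $1475 + $6695.80 = $8170.80 stays under the $17250 maximum.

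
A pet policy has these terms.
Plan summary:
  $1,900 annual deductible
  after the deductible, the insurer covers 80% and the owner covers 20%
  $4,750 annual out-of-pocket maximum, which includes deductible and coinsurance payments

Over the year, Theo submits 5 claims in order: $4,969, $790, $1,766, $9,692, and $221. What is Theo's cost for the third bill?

$353.20

Bill 1, $4,969: deductible takes $1,900, $3,069 remains; 20% of $3,069 = $613.80. Owner pays $2,513.80; OOP now $2,513.80.
Bill 2, $790: 20% coinsurance on $790 = $158. Owner owes $158 (running OOP $2,671.80).
Bill 3, $1,766: deductible met; 20% of $1,766 = $353.20. Owner owes $353.20 (running OOP $3,025).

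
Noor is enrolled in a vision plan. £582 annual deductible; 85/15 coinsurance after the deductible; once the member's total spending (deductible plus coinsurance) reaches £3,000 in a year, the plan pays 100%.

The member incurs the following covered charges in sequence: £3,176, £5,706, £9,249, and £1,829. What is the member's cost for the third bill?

£1,173

#1 (£3,176): £582 to deductible, leaving £2,594; 15% of £2,594 = £389.10. Member owes £971.10 (running OOP £971.10).
#2 (£5,706): deductible already satisfied, so member's share is 15% × £5,706 = £855.90. Member owes £855.90 (running OOP £1,827).
#3 (£9,249): deductible met; 15% of £9,249 = £1,387.35. Adding that to £1,827 gives £3,214.35, past the £3,000 cap; member pays only £3,000 − £1,827 = £1,173.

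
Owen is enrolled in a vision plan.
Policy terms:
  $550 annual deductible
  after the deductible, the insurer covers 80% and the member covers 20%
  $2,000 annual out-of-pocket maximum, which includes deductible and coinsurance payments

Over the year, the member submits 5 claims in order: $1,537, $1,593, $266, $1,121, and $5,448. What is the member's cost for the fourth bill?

$224.20

Claim 1 ($1,537): $550 finishes the deductible; $987 goes to coinsurance; coinsurance $987 × 20% = $197.40. Member owes $747.40 (running OOP $747.40).
Claim 2 ($1,593): 20% coinsurance on $1,593 = $318.60. Member pays $318.60; OOP now $1,066.
Claim 3 ($266): deductible met; 20% of $266 = $53.20. Cost to member: $53.20. OOP to date $1,119.20.
Claim 4 ($1,121): deductible met; 20% of $1,121 = $224.20. Member pays $224.20; OOP now $1,343.40.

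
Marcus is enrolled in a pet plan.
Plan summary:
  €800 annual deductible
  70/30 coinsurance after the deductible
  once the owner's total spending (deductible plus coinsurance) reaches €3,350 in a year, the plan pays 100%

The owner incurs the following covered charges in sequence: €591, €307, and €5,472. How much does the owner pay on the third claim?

Claim 1 (€591): entire amount goes to the deductible. Owner pays €591; OOP now €591.
Claim 2 (€307): €209 finishes the deductible; €98 goes to coinsurance; 30% of €98 = €29.40. Owner owes €238.40 (running OOP €829.40).
Claim 3 (€5,472): deductible already satisfied, so owner's share is 30% × €5,472 = €1,641.60. Owner owes €1,641.60 (running OOP €2,471).

€1,641.60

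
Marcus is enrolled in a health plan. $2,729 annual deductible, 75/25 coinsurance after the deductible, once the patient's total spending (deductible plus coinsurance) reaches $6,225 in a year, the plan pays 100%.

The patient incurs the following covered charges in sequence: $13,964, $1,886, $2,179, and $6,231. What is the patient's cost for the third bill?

#1 ($13,964): deductible takes $2,729, $11,235 remains; 25% of $11,235 = $2,808.75. Patient pays $5,537.75; OOP now $5,537.75.
#2 ($1,886): 25% coinsurance on $1,886 = $471.50. Cost to patient: $471.50. OOP to date $6,009.25.
#3 ($2,179): 25% coinsurance on $2,179 = $544.75. Adding that to $6,009.25 gives $6,554, past the $6,225 cap; patient pays only $6,225 − $6,009.25 = $215.75.

$215.75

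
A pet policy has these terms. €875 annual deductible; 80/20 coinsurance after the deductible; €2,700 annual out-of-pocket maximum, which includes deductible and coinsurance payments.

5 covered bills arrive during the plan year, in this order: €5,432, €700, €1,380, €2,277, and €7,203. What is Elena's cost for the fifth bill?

€42.20

#1 (€5,432): deductible takes €875, €4,557 remains; 20% of €4,557 = €911.40. Owner owes €1,786.40 (running OOP €1,786.40).
#2 (€700): deductible already satisfied, so owner's share is 20% × €700 = €140. Owner owes €140 (running OOP €1,926.40).
#3 (€1,380): deductible met; 20% of €1,380 = €276. Owner pays €276; OOP now €2,202.40.
#4 (€2,277): deductible met; 20% of €2,277 = €455.40. Cost to owner: €455.40. OOP to date €2,657.80.
#5 (€7,203): deductible met; 20% of €7,203 = €1,440.60. Adding that to €2,657.80 gives €4,098.40, past the €2,700 cap; owner pays only €2,700 − €2,657.80 = €42.20.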